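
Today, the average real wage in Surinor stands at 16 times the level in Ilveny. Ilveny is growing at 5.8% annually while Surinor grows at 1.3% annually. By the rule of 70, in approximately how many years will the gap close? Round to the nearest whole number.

The growth-rate gap is 5.8% − 1.3% = 4.5 percentage points.
So the ratio between them halves every 70/4.5 ≈ 15.56 years.
A 16 times gap closes after 4 halvings: 4 × 15.56 ≈ 62 years.

around 62 years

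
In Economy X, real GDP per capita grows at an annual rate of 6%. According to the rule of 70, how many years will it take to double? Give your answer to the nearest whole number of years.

70/6 ≈ 11.67, so it doubles roughly every 12 years.

around 12 years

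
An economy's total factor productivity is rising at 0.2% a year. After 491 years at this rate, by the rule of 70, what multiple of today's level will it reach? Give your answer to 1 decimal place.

approximately 2.6 times

Doubles every ≈ 350.00 years (70/0.2).
491 years is 1.40 doublings; 2^1.40 ≈ 2.6×.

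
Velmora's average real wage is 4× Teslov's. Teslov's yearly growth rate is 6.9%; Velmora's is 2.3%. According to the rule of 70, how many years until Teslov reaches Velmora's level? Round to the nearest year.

≈ 30 years

Teslov gains on Velmora at 6.9% − 2.3% = 4.6 points a year.
At that relative rate the gap halves every 70/4.6 ≈ 15.22 years.
A 4× gap closes after 2 halvings: 2 × 15.22 ≈ 30 years.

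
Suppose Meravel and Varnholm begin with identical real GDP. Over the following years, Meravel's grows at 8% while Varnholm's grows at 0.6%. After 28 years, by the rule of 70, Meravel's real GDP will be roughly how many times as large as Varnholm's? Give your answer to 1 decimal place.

7.8 times

Rate gap = 8% − 0.6% = 7.4 points.
The ratio doubles every 70/7.4 ≈ 9.46 years.
28/9.46 ≈ 2.96 doublings → ratio ≈ 2^2.96 ≈ 7.8.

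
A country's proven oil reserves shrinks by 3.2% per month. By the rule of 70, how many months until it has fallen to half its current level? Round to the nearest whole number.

≈ 22 months

Halving time ≈ 70 / 3.2 = 21.88 → 22 months.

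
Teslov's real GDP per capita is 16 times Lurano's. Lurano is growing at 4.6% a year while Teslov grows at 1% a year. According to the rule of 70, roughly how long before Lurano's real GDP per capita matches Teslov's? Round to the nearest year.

The growth-rate gap is 4.6% − 1% = 3.6 percentage points.
So the ratio between them halves every 70/3.6 ≈ 19.44 years.
A 16 times gap closes after 4 halvings: 4 × 19.44 ≈ 78 years.

≈ 78 years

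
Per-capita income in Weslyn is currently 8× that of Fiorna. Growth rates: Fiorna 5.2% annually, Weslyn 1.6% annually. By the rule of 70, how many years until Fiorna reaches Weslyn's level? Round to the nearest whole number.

The growth-rate gap is 5.2% − 1.6% = 3.6 percentage points.
So the ratio between them halves every 70/3.6 ≈ 19.44 years.
An 8× gap closes after 3 halvings: 3 × 19.44 ≈ 58 years.

58 years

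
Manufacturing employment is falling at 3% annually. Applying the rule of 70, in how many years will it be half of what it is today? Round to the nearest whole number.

Halving time ≈ 70 / 3 = 23.33 → 23 years.

≈ 23 years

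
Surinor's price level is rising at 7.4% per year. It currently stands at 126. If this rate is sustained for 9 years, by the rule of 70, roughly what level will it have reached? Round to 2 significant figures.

Doubling time ≈ 70/7.4 = 9.46 years.
9 years is 9/9.46 ≈ 0.95 doublings, a factor of 2^0.95 ≈ 1.93.
126 × 1.93 ≈ 240.

≈ 240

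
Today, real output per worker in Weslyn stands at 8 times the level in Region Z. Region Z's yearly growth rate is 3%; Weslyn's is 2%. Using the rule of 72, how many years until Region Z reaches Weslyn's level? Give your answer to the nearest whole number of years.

Region Z gains on Weslyn at 3% − 2% = 1 point a year.
At that relative rate the gap halves every 72/1 ≈ 72.00 years.
An 8 times gap closes after 3 halvings: 3 × 72.00 ≈ 216 years.

≈ 216 years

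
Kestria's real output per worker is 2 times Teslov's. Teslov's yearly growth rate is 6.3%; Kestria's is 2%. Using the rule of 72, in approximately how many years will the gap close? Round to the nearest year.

about 17 years

The growth-rate gap is 6.3% − 2% = 4.3 percentage points.
So the ratio between them halves every 72/4.3 ≈ 16.74 years.
A 2 times gap closes after 1 halving: 1 × 16.74 ≈ 17 years.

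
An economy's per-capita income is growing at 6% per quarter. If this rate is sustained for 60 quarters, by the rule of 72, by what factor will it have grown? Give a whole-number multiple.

32 times

72/6 ≈ 12.00 quarters per doubling.
60 quarters fits 5 doublings: 2^5 = 32.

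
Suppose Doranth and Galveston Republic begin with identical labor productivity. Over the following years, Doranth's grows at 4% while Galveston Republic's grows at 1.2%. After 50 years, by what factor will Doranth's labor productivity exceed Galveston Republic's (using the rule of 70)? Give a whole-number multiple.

about 4 times

Rate gap = 4% − 1.2% = 2.8 points.
The ratio doubles every 70/2.8 ≈ 25.00 years.
50/25.00 ≈ 2.00 doublings → ratio ≈ 2^2.00 ≈ 4.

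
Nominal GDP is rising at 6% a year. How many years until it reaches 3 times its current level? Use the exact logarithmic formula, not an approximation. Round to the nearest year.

19 years

t = ln(3) / ln(1 + 0.06) = 1.0986 / 0.058269 ≈ 18.85.
≈ 19 years.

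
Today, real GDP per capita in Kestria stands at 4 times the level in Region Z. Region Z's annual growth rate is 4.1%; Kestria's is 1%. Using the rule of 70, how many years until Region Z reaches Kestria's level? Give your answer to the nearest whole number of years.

45 years

What matters is the difference: 3.1 pp.
Rule of 70 on the gap: the ratio halves every 70/3.1 ≈ 22.58 years.
A 4 times gap closes after 2 halvings: 2 × 22.58 ≈ 45 years.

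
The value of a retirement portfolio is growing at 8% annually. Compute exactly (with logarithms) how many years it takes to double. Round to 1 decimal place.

9.0 years

t = ln(2) / ln(1 + 0.08) = 0.6931 / 0.076961 ≈ 9.01.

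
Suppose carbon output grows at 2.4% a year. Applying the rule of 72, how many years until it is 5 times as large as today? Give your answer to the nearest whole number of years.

about 70 years

Doubling time ≈ 72/2.4 = 30.00 years.
Reaching 5× takes log₂(5) ≈ 2.32 doublings.
2.32 × 30.00 ≈ 70 years.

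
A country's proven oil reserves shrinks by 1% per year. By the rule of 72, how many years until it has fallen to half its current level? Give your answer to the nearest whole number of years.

The rule works in reverse for decay: 72/1 ≈ 72.00 years to halve.

roughly 72 years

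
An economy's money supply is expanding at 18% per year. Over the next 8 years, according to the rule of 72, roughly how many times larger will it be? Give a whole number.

At 18% one doubling takes ≈ 4.00 years; 8 years is 2 of them, so ×4.

roughly 4 times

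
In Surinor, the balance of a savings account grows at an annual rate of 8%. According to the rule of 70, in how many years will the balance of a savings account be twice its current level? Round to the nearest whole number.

9 years

70/8 ≈ 8.75, so it doubles roughly every 9 years.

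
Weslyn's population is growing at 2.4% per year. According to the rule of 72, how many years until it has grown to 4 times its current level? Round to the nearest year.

Doubling time ≈ 72/2.4 = 30.00 years.
4× is 2 doublings, so 2 × 30.00 ≈ 60 years.

approximately 60 years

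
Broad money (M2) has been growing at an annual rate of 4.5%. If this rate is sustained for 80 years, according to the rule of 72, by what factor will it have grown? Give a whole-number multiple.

roughly 32 times

72/4.5 ≈ 16.00 years per doubling.
80 years fits 5 doublings: 2^5 = 32.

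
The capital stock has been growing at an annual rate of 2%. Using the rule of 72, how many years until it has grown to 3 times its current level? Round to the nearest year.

≈ 57 years

At 2% it doubles every 72/2 ≈ 36.00 years.
3× is log₂ 3 ≈ 1.58 doublings, so ≈ 1.58 × 36.00 = 57 years.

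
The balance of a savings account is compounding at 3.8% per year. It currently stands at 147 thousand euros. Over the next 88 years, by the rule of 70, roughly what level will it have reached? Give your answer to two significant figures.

about 4000 thousand euros

Doubling time ≈ 70/3.8 = 18.42 years.
88 years is 88/18.42 ≈ 4.78 doublings, a factor of 2^4.78 ≈ 27.47.
147 × 27.47 ≈ 4000 thousand euros.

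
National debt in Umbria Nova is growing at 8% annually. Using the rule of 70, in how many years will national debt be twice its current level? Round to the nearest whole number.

70/8 ≈ 8.75, so it doubles roughly every 9 years.

≈ 9 years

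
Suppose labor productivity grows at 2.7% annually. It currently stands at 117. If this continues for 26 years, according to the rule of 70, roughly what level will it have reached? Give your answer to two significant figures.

Doubling time ≈ 70/2.7 = 25.93 years.
26 years is 26/25.93 ≈ 1.00 doublings, a factor of 2^1.00 ≈ 2.00.
117 × 2.00 ≈ 230.

around 230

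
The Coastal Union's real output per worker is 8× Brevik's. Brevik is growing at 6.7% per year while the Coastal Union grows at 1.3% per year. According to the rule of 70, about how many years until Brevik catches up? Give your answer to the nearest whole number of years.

What matters is the difference: 5.4 pp.
Rule of 70 on the gap: the ratio halves every 70/5.4 ≈ 12.96 years.
An 8× gap closes after 3 halvings: 3 × 12.96 ≈ 39 years.

around 39 years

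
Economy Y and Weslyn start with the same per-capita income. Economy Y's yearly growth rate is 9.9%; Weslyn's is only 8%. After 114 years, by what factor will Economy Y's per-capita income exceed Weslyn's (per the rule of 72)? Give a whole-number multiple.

Rate gap = 9.9% − 8% = 1.9 points.
The ratio doubles every 72/1.9 ≈ 37.89 years.
114/37.89 ≈ 3.01 doublings → ratio ≈ 2^3.01 ≈ 8.

around 8 times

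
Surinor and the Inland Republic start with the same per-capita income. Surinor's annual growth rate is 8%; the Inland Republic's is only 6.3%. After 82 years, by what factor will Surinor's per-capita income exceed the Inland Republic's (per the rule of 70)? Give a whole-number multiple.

about 4 times

Only the 1.7-point difference matters.
70/1.7 ≈ 41.18 years per doubling of the ratio; 82 years gives 1.99 doublings, so ≈ 4×.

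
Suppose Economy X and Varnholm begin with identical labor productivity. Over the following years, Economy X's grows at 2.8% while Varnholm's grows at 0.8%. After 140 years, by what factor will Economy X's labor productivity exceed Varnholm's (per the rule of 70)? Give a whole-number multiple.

Economy X pulls ahead at 2 pp per year, so the ratio doubles every 70/2 ≈ 35.00 years.
In 140 years that's 4.00 doublings: 2^4.00 ≈ 16.

≈ 16 times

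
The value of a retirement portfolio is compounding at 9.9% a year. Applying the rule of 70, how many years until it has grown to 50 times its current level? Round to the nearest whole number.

Doubling time ≈ 70/9.9 = 7.07 years.
50× is log₂ 50 ≈ 5.64 doublings, so ≈ 5.64 × 7.07 = 40 years.

≈ 40 years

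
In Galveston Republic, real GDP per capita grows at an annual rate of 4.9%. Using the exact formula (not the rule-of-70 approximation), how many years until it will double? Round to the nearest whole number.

t = ln(2) / ln(1 + 0.049) = 0.6931 / 0.047837 ≈ 14.49.
≈ 14 years.

14 years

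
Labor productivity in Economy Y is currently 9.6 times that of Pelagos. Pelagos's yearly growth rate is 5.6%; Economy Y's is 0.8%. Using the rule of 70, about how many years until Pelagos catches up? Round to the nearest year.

approximately 48 years

The growth-rate gap is 5.6% − 0.8% = 4.8 percentage points.
So the ratio between them halves every 70/4.8 ≈ 14.58 years.
A 9.6 times gap takes log₂(9.6) ≈ 3.26 halvings to close: 3.26 × 14.58 ≈ 48 years.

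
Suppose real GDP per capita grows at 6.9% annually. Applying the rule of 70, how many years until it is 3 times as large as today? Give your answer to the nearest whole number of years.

around 16 years

Doubling time ≈ 70/6.9 = 10.14 years.
Reaching 3× takes log₂(3) ≈ 1.58 doublings.
1.58 × 10.14 ≈ 16 years.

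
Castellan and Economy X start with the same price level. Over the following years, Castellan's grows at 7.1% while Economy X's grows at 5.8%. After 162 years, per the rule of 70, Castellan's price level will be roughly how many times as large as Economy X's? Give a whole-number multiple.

about 8 times

Castellan pulls ahead at 1.3 pp per year, so the ratio doubles every 70/1.3 ≈ 53.85 years.
In 162 years that's 3.01 doublings: 2^3.01 ≈ 8.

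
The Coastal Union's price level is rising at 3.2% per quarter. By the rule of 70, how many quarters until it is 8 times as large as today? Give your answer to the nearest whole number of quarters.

≈ 66 quarters

One doubling takes 70/3.2 = 21.88 quarters.
Getting to 8× needs 3 doublings: 3 × 21.88 ≈ 66 quarters.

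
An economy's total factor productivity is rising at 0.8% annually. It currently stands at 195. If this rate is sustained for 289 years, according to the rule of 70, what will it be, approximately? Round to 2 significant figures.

1900

It doubles every 70/0.8 ≈ 87.50 years, so 289 years is 3.30 doublings.
2^3.30 ≈ 9.85; 195 × 9.85 ≈ 1900.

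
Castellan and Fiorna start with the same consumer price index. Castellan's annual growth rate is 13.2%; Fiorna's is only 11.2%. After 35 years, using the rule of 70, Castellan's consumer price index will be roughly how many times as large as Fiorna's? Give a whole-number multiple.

2 times

Only the 2-point difference matters.
70/2 ≈ 35.00 years per doubling of the ratio; 35 years gives 1.00 doublings, so ≈ 2×.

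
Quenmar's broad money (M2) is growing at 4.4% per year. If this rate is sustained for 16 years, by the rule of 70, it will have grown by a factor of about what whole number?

At 4.4% one doubling takes ≈ 15.91 years; 16 years is 1 of them, so ×2.

≈ 2 times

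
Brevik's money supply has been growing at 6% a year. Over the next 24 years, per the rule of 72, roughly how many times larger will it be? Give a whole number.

approximately 4 times

72/6 ≈ 12.00 years per doubling.
24 years fits 2 doublings: 2^2 = 4.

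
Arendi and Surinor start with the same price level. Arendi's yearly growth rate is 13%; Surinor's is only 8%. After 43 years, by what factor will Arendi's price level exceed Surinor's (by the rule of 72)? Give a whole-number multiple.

Arendi pulls ahead at 5 pp per year, so the ratio doubles every 72/5 ≈ 14.40 years.
In 43 years that's 2.99 doublings: 2^2.99 ≈ 8.

around 8 times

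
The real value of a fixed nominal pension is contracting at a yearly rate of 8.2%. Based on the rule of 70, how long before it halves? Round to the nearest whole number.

around 9 years

Halving time ≈ 70 / 8.2 = 8.54 → 9 years.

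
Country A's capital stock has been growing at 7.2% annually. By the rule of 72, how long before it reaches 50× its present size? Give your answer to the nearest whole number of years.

roughly 56 years

At 7.2% it doubles every 72/7.2 ≈ 10.00 years.
50× is log₂ 50 ≈ 5.64 doublings, so ≈ 5.64 × 10.00 = 56 years.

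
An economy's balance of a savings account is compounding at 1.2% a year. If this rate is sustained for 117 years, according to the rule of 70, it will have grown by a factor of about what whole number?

approximately 4 times

At 1.2% one doubling takes ≈ 58.33 years; 117 years is 2 of them, so ×4.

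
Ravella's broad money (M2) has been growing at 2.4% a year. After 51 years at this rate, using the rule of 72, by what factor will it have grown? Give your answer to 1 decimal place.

about 3.2 times

Doubling time ≈ 72/2.4 = 30.00 years.
51 years / 30.00 ≈ 1.70 doublings → factor 2^1.70 ≈ 3.2.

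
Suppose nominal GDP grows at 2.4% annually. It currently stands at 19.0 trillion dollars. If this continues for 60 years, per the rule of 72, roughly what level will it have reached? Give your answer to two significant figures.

It doubles every 72/2.4 ≈ 30.00 years, so 60 years is 2.00 doublings.
2^2.00 ≈ 4.00; 19.0 × 4.00 ≈ 76 trillion dollars.

≈ 76 trillion dollars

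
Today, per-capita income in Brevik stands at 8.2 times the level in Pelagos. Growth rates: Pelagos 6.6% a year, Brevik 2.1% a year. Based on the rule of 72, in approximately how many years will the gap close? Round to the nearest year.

roughly 49 years

Pelagos gains on Brevik at 6.6% − 2.1% = 4.5 points a year.
At that relative rate the gap halves every 72/4.5 ≈ 16.00 years.
An 8.2 times gap takes log₂(8.2) ≈ 3.04 halvings to close: 3.04 × 16.00 ≈ 49 years.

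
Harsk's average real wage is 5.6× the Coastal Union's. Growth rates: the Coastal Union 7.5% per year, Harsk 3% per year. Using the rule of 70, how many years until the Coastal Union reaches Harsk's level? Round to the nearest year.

about 39 years

The growth-rate gap is 7.5% − 3% = 4.5 percentage points.
So the ratio between them halves every 70/4.5 ≈ 15.56 years.
A 5.6× gap takes log₂(5.6) ≈ 2.49 halvings to close: 2.49 × 15.56 ≈ 39 years.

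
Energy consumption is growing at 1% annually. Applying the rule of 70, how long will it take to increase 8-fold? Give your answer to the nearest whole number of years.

≈ 210 years

At 1% it doubles every 70/1 ≈ 70.00 years.
8× is 3 doublings, so 3 × 70.00 ≈ 210 years.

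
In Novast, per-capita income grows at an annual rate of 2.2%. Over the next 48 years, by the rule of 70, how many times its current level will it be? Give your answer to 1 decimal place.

Doubling time ≈ 70/2.2 = 31.82 years.
48 years / 31.82 ≈ 1.51 doublings → factor 2^1.51 ≈ 2.8.

around 2.8 times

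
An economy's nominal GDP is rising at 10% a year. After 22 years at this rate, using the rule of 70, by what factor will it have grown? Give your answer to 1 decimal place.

Doubling time ≈ 70/10 = 7.00 years.
22 years / 7.00 ≈ 3.14 doublings → factor 2^3.14 ≈ 8.8.

about 8.8 times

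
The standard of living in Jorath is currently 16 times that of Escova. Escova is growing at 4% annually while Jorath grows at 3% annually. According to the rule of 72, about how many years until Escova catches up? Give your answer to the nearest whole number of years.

What matters is the difference: 1 pp.
Rule of 72 on the gap: the ratio halves every 72/1 ≈ 72.00 years.
A 16 times gap closes after 4 halvings: 4 × 72.00 ≈ 288 years.

≈ 288 years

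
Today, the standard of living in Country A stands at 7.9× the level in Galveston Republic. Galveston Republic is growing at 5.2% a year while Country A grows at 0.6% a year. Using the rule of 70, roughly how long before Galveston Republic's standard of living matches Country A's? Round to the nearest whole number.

45 years

The growth-rate gap is 5.2% − 0.6% = 4.6 percentage points.
So the ratio between them halves every 70/4.6 ≈ 15.22 years.
A 7.9× gap takes log₂(7.9) ≈ 2.98 halvings to close: 2.98 × 15.22 ≈ 45 years.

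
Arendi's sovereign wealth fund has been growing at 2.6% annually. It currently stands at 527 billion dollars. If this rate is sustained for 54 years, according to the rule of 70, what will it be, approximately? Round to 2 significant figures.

It doubles every 70/2.6 ≈ 26.92 years, so 54 years is 2.01 doublings.
2^2.01 ≈ 4.03; 527 × 4.03 ≈ 2100 billion dollars.

approximately 2100 billion dollars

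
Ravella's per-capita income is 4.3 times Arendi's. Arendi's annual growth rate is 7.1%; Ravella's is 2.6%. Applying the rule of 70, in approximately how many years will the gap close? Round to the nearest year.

roughly 33 years

Arendi gains on Ravella at 7.1% − 2.6% = 4.5 points a year.
At that relative rate the gap halves every 70/4.5 ≈ 15.56 years.
A 4.3 times gap takes log₂(4.3) ≈ 2.10 halvings to close: 2.10 × 15.56 ≈ 33 years.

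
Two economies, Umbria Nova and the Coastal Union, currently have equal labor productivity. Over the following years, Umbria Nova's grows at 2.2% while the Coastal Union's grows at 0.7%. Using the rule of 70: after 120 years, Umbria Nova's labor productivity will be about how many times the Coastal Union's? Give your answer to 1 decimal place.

Umbria Nova pulls ahead at 1.5 pp per year, so the ratio doubles every 70/1.5 ≈ 46.67 years.
In 120 years that's 2.57 doublings: 2^2.57 ≈ 5.9.

about 5.9 times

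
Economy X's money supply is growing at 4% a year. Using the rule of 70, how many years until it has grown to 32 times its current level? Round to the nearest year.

approximately 88 years

At 4% it doubles every 70/4 ≈ 17.50 years.
Getting to 32× needs 5 doublings: 5 × 17.50 ≈ 88 years.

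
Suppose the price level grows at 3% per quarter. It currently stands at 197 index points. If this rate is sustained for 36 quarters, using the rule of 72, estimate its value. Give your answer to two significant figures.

Doubling time ≈ 72/3 = 24.00 quarters.
36 quarters is 36/24.00 ≈ 1.50 doublings, a factor of 2^1.50 ≈ 2.83.
197 × 2.83 ≈ 560 index points.

≈ 560 index points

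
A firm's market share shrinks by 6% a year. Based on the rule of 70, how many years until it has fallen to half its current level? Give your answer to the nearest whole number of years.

The rule works in reverse for decay: 70/6 ≈ 11.67 years to halve.

about 12 years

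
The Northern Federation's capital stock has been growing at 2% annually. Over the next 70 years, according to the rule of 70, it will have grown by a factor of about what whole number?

≈ 4 times

Doubling time ≈ 70/2 = 35.00 years.
70/35.00 ≈ 2 doublings, so about 2^2 = 4×.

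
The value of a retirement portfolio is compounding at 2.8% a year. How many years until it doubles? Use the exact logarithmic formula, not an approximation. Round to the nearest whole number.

t = ln(2) / ln(1 + 0.028) = 0.6931 / 0.027615 ≈ 25.10.
≈ 25 years.

25 years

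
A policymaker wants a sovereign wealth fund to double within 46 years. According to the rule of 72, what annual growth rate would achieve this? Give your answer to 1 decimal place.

72 / 46 ≈ 1.57, so about 1.6% annually.

roughly 1.6%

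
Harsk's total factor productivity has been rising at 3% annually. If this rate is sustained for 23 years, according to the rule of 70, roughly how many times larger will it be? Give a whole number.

about 2 times

Doubling time ≈ 70/3 = 23.33 years.
23/23.33 ≈ 1 doubling, so about 2^1 = 2×.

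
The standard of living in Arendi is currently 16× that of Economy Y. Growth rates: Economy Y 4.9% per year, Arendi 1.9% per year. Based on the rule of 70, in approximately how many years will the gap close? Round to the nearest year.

Economy Y gains on Arendi at 4.9% − 1.9% = 3 points a year.
At that relative rate the gap halves every 70/3 ≈ 23.33 years.
A 16× gap closes after 4 halvings: 4 × 23.33 ≈ 93 years.

93 years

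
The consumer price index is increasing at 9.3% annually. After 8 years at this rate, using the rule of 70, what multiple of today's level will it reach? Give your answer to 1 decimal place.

roughly 2.1 times

Doubling time ≈ 70/9.3 = 7.53 years.
8 years / 7.53 ≈ 1.06 doublings → factor 2^1.06 ≈ 2.1.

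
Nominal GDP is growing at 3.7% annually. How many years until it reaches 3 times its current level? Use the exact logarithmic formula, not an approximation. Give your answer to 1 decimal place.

t = ln(3) / ln(1 + 0.037) = 1.0986 / 0.036332 ≈ 30.24.

30.2 years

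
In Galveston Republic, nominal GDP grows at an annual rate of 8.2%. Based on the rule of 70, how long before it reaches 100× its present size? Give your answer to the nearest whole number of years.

At 8.2% it doubles every 70/8.2 ≈ 8.54 years.
100× is log₂ 100 ≈ 6.64 doublings, so ≈ 6.64 × 8.54 = 57 years.

57 years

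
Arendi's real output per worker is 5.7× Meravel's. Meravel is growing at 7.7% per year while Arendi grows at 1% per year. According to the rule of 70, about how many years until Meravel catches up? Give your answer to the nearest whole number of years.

Meravel gains on Arendi at 7.7% − 1% = 6.7 points a year.
At that relative rate the gap halves every 70/6.7 ≈ 10.45 years.
A 5.7× gap takes log₂(5.7) ≈ 2.51 halvings to close: 2.51 × 10.45 ≈ 26 years.

around 26 years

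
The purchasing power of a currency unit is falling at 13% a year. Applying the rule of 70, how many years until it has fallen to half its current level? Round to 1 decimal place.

approximately 5.4 years

The rule works in reverse for decay: 70/13 ≈ 5.38 years to halve.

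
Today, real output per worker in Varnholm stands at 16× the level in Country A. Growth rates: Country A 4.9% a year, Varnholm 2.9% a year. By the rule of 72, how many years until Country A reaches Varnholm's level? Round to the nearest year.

≈ 144 years

The growth-rate gap is 4.9% − 2.9% = 2 percentage points.
So the ratio between them halves every 72/2 ≈ 36.00 years.
A 16× gap closes after 4 halvings: 4 × 36.00 ≈ 144 years.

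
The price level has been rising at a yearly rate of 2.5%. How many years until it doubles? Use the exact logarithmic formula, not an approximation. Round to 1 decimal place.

t = ln(2) / ln(1 + 0.025) = 0.6931 / 0.024693 ≈ 28.07.

28.1 years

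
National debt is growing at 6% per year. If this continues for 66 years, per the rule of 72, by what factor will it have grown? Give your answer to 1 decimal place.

Doubling time ≈ 72/6 = 12.00 years.
66 years / 12.00 ≈ 5.50 doublings → factor 2^5.50 ≈ 45.3.

approximately 45.3 times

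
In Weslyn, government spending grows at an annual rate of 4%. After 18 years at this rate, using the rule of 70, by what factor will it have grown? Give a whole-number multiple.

2 times

70/4 ≈ 17.50 years per doubling.
18 years fits 1 doubling: 2^1 = 2.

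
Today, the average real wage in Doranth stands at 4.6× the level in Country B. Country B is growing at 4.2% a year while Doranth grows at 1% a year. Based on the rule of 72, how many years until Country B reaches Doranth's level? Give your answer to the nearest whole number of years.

What matters is the difference: 3.2 pp.
Rule of 72 on the gap: the ratio halves every 72/3.2 ≈ 22.50 years.
A 4.6× gap takes log₂(4.6) ≈ 2.20 halvings to close: 2.20 × 22.50 ≈ 50 years.

roughly 50 years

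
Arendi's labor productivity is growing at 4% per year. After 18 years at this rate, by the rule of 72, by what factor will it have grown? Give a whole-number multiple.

At 4% one doubling takes ≈ 18.00 years; 18 years is 1 of them, so ×2.

≈ 2 times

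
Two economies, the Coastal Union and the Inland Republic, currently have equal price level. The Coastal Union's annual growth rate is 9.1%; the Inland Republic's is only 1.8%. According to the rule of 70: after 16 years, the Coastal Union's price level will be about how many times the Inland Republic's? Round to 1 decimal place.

approximately 3.2 times

Rate gap = 9.1% − 1.8% = 7.3 points.
The ratio doubles every 70/7.3 ≈ 9.59 years.
16/9.59 ≈ 1.67 doublings → ratio ≈ 2^1.67 ≈ 3.2.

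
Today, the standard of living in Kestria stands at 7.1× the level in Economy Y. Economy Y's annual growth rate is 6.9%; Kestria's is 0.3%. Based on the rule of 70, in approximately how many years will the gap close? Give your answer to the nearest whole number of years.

The growth-rate gap is 6.9% − 0.3% = 6.6 percentage points.
So the ratio between them halves every 70/6.6 ≈ 10.61 years.
A 7.1× gap takes log₂(7.1) ≈ 2.83 halvings to close: 2.83 × 10.61 ≈ 30 years.

around 30 years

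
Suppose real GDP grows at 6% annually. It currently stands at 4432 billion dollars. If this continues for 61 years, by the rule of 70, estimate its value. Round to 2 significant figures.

It doubles every 70/6 ≈ 11.67 years, so 61 years is 5.23 doublings.
2^5.23 ≈ 37.53; 4432 × 37.53 ≈ 170000 billion dollars.

roughly 170000 billion dollars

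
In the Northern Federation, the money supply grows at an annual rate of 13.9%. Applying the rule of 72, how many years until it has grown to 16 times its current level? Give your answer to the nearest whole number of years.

One doubling takes 72/13.9 = 5.18 years.
Getting to 16× needs 4 doublings: 4 × 5.18 ≈ 21 years.

around 21 years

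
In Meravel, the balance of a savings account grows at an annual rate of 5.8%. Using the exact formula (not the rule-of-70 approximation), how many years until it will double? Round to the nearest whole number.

12 years

t = ln(2) / ln(1 + 0.058) = 0.6931 / 0.056380 ≈ 12.29.
≈ 12 years.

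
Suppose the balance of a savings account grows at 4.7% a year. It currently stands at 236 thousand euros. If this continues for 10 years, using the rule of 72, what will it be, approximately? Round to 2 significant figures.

370 thousand euros

It doubles every 72/4.7 ≈ 15.32 years, so 10 years is 0.65 doublings.
2^0.65 ≈ 1.57; 236 × 1.57 ≈ 370 thousand euros.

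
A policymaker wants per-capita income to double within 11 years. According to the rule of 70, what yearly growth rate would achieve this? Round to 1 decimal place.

70 / 11 ≈ 6.36, so about 6.4% per year.

roughly 6.4% per year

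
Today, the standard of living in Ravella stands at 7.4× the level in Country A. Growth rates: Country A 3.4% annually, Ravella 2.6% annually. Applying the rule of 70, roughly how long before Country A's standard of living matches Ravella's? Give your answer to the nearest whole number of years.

The growth-rate gap is 3.4% − 2.6% = 0.8 percentage points.
So the ratio between them halves every 70/0.8 ≈ 87.50 years.
A 7.4× gap takes log₂(7.4) ≈ 2.89 halvings to close: 2.89 × 87.50 ≈ 253 years.

roughly 253 years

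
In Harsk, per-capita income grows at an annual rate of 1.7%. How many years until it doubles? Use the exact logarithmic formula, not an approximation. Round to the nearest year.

41 years

t = ln(2) / ln(1 + 0.017) = 0.6931 / 0.016857 ≈ 41.12.
≈ 41 years.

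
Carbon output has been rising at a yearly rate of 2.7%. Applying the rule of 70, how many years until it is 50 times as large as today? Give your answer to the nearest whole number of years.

around 146 years

One doubling takes 70/2.7 = 25.93 years.
50× is log₂ 50 ≈ 5.64 doublings, so ≈ 5.64 × 25.93 = 146 years.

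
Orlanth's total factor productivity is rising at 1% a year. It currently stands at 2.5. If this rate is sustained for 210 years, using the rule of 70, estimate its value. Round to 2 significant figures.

It doubles every 70/1 ≈ 70.00 years, so 210 years is 3.00 doublings.
2^3.00 ≈ 8.00; 2.5 × 8.00 ≈ 20.

20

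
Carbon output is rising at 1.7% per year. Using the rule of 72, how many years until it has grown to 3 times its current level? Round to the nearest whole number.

One doubling takes 72/1.7 = 42.35 years.
Reaching 3× takes log₂(3) ≈ 1.58 doublings.
1.58 × 42.35 ≈ 67 years.

roughly 67 years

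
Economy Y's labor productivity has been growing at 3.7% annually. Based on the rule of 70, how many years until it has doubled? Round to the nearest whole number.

about 19 years

70/3.7 ≈ 18.92, so it doubles roughly every 19 years.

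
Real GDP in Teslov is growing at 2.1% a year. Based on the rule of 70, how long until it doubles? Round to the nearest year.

Doubling time ≈ 70 / 2.1 = 33.33 years.

33 years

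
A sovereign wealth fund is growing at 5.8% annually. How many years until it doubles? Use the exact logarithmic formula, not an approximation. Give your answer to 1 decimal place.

t = ln(2) / ln(1 + 0.058) = 0.6931 / 0.056380 ≈ 12.29.

12.3 years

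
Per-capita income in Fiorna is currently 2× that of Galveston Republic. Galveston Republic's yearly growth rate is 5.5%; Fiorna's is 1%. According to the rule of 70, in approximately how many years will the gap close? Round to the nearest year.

Galveston Republic gains on Fiorna at 5.5% − 1% = 4.5 points a year.
At that relative rate the gap halves every 70/4.5 ≈ 15.56 years.
A 2× gap closes after 1 halving: 1 × 15.56 ≈ 16 years.

approximately 16 years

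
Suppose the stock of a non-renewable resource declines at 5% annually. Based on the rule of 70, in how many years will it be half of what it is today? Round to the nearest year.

roughly 14 years

The rule works in reverse for decay: 70/5 ≈ 14.00 years to halve.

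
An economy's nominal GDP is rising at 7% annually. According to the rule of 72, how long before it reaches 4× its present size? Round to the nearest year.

roughly 21 years

One doubling takes 72/7 = 10.29 years.
4× is 2 doublings, so 2 × 10.29 ≈ 21 years.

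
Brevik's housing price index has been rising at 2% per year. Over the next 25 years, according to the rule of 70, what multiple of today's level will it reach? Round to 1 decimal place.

roughly 1.6 times

Doubling time ≈ 70/2 = 35.00 years.
25 years / 35.00 ≈ 0.71 doublings → factor 2^0.71 ≈ 1.6.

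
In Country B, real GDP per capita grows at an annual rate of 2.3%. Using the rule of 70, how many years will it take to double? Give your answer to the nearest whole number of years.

70/2.3 ≈ 30.43, so it doubles roughly every 30 years.

≈ 30 years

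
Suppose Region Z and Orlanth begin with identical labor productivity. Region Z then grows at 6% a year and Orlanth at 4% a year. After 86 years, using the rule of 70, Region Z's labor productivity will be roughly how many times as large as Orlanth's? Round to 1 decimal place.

roughly 5.5 times

Rate gap = 6% − 4% = 2 points.
The ratio doubles every 70/2 ≈ 35.00 years.
86/35.00 ≈ 2.46 doublings → ratio ≈ 2^2.46 ≈ 5.5.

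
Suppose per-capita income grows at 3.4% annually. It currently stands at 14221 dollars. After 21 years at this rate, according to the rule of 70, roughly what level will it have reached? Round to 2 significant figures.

It doubles every 70/3.4 ≈ 20.59 years, so 21 years is 1.02 doublings.
2^1.02 ≈ 2.03; 14221 × 2.03 ≈ 29000 dollars.

about 29000 dollars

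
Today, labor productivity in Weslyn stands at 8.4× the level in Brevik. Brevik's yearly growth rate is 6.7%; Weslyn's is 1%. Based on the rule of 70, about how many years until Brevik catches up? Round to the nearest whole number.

Brevik gains on Weslyn at 6.7% − 1% = 5.7 points a year.
At that relative rate the gap halves every 70/5.7 ≈ 12.28 years.
An 8.4× gap takes log₂(8.4) ≈ 3.07 halvings to close: 3.07 × 12.28 ≈ 38 years.

around 38 years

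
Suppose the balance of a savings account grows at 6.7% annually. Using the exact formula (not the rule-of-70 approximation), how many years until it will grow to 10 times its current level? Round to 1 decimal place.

35.5 years

t = ln(10) / ln(1 + 0.067) = 2.3026 / 0.064851 ≈ 35.51.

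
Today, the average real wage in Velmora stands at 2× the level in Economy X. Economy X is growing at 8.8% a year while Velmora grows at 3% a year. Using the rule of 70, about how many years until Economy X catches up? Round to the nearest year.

Economy X gains on Velmora at 8.8% − 3% = 5.8 points a year.
At that relative rate the gap halves every 70/5.8 ≈ 12.07 years.
A 2× gap closes after 1 halving: 1 × 12.07 ≈ 12 years.

around 12 years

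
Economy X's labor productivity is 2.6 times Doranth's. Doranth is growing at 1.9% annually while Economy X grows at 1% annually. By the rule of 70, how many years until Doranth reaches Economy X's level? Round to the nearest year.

Doranth gains on Economy X at 1.9% − 1% = 0.9 points a year.
At that relative rate the gap halves every 70/0.9 ≈ 77.78 years.
A 2.6 times gap takes log₂(2.6) ≈ 1.38 halvings to close: 1.38 × 77.78 ≈ 107 years.

around 107 years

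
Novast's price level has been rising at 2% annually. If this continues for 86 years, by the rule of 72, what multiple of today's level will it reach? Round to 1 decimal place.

Doubles every ≈ 36.00 years (72/2).
86 years is 2.39 doublings; 2^2.39 ≈ 5.2×.

around 5.2 times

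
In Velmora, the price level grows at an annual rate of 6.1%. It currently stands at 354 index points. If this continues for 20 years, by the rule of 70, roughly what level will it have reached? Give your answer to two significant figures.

≈ 1200 index points

Doubling time ≈ 70/6.1 = 11.48 years.
20 years is 20/11.48 ≈ 1.74 doublings, a factor of 2^1.74 ≈ 3.34.
354 × 3.34 ≈ 1200 index points.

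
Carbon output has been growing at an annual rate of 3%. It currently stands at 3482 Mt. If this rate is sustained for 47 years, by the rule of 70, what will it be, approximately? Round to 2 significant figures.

approximately 14000 Mt

It doubles every 70/3 ≈ 23.33 years, so 47 years is 2.01 doublings.
2^2.01 ≈ 4.03; 3482 × 4.03 ≈ 14000 Mt.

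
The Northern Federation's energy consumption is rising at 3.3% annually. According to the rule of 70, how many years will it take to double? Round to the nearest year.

21 years

Doubling time ≈ 70 / 3.3 = 21.21 years.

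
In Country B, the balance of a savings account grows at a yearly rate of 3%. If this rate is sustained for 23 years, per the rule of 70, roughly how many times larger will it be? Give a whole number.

70/3 ≈ 23.33 years per doubling.
23 years fits 1 doubling: 2^1 = 2.

2 times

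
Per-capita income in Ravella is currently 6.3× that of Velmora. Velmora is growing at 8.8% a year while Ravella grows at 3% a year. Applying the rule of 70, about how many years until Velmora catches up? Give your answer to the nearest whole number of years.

≈ 32 years

Velmora gains on Ravella at 8.8% − 3% = 5.8 points a year.
At that relative rate the gap halves every 70/5.8 ≈ 12.07 years.
A 6.3× gap takes log₂(6.3) ≈ 2.66 halvings to close: 2.66 × 12.07 ≈ 32 years.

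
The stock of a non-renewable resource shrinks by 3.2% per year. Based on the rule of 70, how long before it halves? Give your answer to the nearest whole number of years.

Halving time ≈ 70 / 3.2 = 21.88 → 22 years.

around 22 years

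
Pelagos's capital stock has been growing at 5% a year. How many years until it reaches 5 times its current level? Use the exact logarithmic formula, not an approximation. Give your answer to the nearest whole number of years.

33 years

t = ln(5) / ln(1 + 0.05) = 1.6094 / 0.048790 ≈ 32.99.
≈ 33 years.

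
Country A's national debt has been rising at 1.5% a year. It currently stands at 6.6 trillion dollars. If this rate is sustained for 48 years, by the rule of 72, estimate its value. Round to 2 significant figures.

Doubling time ≈ 72/1.5 = 48.00 years.
48 years is 48/48.00 ≈ 1.00 doublings, a factor of 2^1.00 ≈ 2.00.
6.6 × 2.00 ≈ 13 trillion dollars.

roughly 13 trillion dollars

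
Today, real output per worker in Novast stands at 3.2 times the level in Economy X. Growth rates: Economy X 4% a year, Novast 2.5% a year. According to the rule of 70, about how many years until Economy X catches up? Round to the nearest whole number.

≈ 78 years

Economy X gains on Novast at 4% − 2.5% = 1.5 points a year.
At that relative rate the gap halves every 70/1.5 ≈ 46.67 years.
A 3.2 times gap takes log₂(3.2) ≈ 1.68 halvings to close: 1.68 × 46.67 ≈ 78 years.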